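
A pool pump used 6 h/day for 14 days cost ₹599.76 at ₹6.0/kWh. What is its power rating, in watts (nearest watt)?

Energy = ₹599.76 ÷ ₹6.0/kWh = 99.96 kWh
Runtime = 6 h/day × 14 days = 84 h
Power = 99.96 kWh ÷ 84 h = 1.19 kW = 1190 W

1190 W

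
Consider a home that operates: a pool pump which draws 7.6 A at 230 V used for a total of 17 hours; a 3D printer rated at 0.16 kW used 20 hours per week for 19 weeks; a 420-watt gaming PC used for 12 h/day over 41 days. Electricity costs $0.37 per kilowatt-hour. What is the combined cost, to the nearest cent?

pool pump: Power = 7.6 A × 230 V = 1748 W = 1.748 kW
pool pump: 1.748 kW × 17 h = 29.716 kWh
3D printer: Runtime = 20 h/week × 19 weeks = 380 h
3D printer: 0.16 kW × 380 h = 60.8 kWh
gaming PC: Runtime = 12 h/day × 41 days = 492 h
gaming PC: 0.42 kW × 492 h = 206.64 kWh
Total energy = 297.156 kWh
Cost = 297.156 × $0.37 = $109.95

$109.95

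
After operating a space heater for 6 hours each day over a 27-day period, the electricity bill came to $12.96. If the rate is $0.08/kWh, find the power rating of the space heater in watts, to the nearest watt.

1000 W

Energy = $12.96 ÷ $0.08/kWh = 162 kWh
Runtime = 6 h/day × 27 days = 162 h
Power = 162 kWh ÷ 162 h = 1 kW = 1000 W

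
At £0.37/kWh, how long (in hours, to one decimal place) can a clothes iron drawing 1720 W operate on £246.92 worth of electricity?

388.0 h

Energy available = £246.92 ÷ £0.37/kWh = 667.3514 kWh
Hours = 667.3514 kWh ÷ 1.72 kW = 388.0 h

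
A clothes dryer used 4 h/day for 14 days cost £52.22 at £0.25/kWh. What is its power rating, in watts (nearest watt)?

Energy = £52.22 ÷ £0.25/kWh = 208.88 kWh
Runtime = 4 h/day × 14 days = 56 h
Power = 208.88 kWh ÷ 56 h = 3.73 kW = 3730 W

3730 W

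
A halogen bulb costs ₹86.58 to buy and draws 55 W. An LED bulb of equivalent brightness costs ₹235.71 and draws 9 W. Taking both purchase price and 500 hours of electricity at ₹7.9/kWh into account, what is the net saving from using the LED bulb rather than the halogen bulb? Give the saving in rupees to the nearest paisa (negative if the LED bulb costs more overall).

₹32.57

halogen bulb: ₹86.58 + (55/1000) kW × 500 h × ₹7.9 = ₹86.58 + ₹217.25 = ₹303.83
LED bulb: ₹235.71 + (9/1000) kW × 500 h × ₹7.9 = ₹235.71 + ₹35.55 = ₹271.26
Saving = ₹303.83 − ₹271.26 = ₹32.57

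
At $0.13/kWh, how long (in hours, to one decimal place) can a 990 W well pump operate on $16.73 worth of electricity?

130.0 h

Energy available = $16.73 ÷ $0.13/kWh = 128.6923 kWh
Hours = 128.6923 kWh ÷ 0.99 kW = 130.0 h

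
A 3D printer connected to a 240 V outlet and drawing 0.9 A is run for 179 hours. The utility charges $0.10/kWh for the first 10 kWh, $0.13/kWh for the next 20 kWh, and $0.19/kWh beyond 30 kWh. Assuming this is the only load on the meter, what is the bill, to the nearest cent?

$5.25

Power = 0.9 A × 240 V = 216 W = 0.216 kW
Energy = 0.216 kW × 179 h = 38.664 kWh
Tier 1 (0–10 kWh): 10 × $0.10 = $1
Tier 2 (10–30 kWh): 20 × $0.13 = $2.6
Above 30 kWh: 8.664 × $0.19 = $1.64616
Bill = $5.25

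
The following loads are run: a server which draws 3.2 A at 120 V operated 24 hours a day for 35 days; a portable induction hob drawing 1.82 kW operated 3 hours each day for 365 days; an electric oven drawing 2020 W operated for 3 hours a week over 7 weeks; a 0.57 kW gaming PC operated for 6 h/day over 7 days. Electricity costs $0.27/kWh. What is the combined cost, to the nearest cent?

$643.09

server: Power = 3.2 A × 120 V = 384 W = 0.384 kW
server: Runtime = 24 h × 35 = 840 h
server: 0.384 kW × 840 h = 322.56 kWh
portable induction hob: Runtime = 3 h/day × 365 days = 1095 h
portable induction hob: 1.82 kW × 1095 h = 1992.9 kWh
electric oven: Runtime = 3 h/week × 7 weeks = 21 h
electric oven: 2.02 kW × 21 h = 42.42 kWh
gaming PC: Runtime = 6 h/day × 7 days = 42 h
gaming PC: 0.57 kW × 42 h = 23.94 kWh
Total energy = 2381.82 kWh
Cost = 2381.82 × $0.27 = $643.09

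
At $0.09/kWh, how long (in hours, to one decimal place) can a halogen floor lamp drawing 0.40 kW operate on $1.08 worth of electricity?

30.0 h

Energy available = $1.08 ÷ $0.09/kWh = 12 kWh
Hours = 12 kWh ÷ 0.4 kW = 30.0 h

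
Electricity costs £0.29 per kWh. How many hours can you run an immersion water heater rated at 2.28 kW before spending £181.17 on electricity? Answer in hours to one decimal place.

Energy available = £181.17 ÷ £0.29/kWh = 624.7241 kWh
Hours = 624.7241 kWh ÷ 2.28 kW = 274.0 h

274.0 h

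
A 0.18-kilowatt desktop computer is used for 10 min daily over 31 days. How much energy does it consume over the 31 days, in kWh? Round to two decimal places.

0.93 kWh

Runtime = 10 min × 31 = 310 min = 5.166666… h
Energy = 0.18 kW × 5.166666… h = 0.93 kWh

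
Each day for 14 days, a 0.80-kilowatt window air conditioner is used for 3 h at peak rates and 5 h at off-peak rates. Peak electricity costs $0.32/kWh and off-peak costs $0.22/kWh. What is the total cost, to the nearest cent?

Peak energy = 0.8 kW × 3 h × 14 = 33.6 kWh
Off-peak energy = 0.8 kW × 5 h × 14 = 56 kWh
Cost = 33.6 × $0.32 + 56 × $0.22 = $10.752 + $12.32 = $23.07

$23.07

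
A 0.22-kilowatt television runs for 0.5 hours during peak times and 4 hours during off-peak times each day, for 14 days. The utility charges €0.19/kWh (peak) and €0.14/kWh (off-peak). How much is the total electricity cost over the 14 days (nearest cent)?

€2.02

Peak energy = 0.22 kW × 0.5 h × 14 = 1.54 kWh
Off-peak energy = 0.22 kW × 4 h × 14 = 12.32 kWh
Cost = 1.54 × €0.19 + 12.32 × €0.14 = €0.2926 + €1.7248 = €2.02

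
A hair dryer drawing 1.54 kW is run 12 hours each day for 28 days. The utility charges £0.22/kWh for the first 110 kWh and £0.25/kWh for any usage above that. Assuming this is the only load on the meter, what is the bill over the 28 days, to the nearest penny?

Runtime = 12 h/day × 28 days = 336 h
Energy = 1.54 kW × 336 h = 517.44 kWh
Tier 1 (0–110 kWh): 110 × £0.22 = £24.2
Above 110 kWh: 407.44 × £0.25 = £101.86
Bill = £126.06

£126.06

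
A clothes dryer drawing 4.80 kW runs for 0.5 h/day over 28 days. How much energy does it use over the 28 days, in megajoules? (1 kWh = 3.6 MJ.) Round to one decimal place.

Runtime = 0.5 h/day × 28 days = 14 h
Energy = 4.8 kW × 14 h = 67.2 kWh
= 67.2 × 3.6 MJ = 241.9 MJ

241.9 MJ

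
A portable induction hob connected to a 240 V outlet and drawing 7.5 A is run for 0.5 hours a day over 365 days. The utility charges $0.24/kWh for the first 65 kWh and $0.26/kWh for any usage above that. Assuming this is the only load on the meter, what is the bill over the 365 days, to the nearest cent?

Power = 7.5 A × 240 V = 1800 W = 1.8 kW
Runtime = 0.5 h/day × 365 days = 182.5 h
Energy = 1.8 kW × 182.5 h = 328.5 kWh
Tier 1 (0–65 kWh): 65 × $0.24 = $15.6
Above 65 kWh: 263.5 × $0.26 = $68.51
Bill = $84.11

$84.11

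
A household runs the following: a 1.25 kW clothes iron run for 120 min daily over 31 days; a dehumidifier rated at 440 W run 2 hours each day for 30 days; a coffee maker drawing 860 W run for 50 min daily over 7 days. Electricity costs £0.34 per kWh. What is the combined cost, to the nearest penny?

clothes iron: Runtime = 120 min × 31 = 3720 min = 62 h
clothes iron: 1.25 kW × 62 h = 77.5 kWh
dehumidifier: Runtime = 2 h/day × 30 days = 60 h
dehumidifier: 0.44 kW × 60 h = 26.4 kWh
coffee maker: Runtime = 50 min × 7 = 350 min = 5.833333… h
coffee maker: 0.86 kW × 5.833333… h = 5.016666… kWh
Total energy = 108.916666… kWh
Cost = 108.916666… × £0.34 = £37.03

£37.03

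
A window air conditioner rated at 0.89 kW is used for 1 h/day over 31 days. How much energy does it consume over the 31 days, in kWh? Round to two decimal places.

27.59 kWh

Runtime = 1 h/day × 31 days = 31 h
Energy = 0.89 kW × 31 h = 27.59 kWh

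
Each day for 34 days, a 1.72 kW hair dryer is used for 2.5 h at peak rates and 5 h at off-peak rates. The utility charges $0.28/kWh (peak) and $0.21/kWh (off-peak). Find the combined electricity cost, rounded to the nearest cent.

$102.34

Peak energy = 1.72 kW × 2.5 h × 34 = 146.2 kWh
Off-peak energy = 1.72 kW × 5 h × 34 = 292.4 kWh
Cost = 146.2 × $0.28 + 292.4 × $0.21 = $40.936 + $61.404 = $102.34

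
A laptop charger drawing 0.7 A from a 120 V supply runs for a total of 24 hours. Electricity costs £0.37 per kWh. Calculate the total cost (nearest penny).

Power = 0.7 A × 120 V = 84 W = 0.084 kW
Energy = 0.084 kW × 24 h = 2.016 kWh
Cost = 2.016 kWh × £0.37/kWh = £0.75

£0.75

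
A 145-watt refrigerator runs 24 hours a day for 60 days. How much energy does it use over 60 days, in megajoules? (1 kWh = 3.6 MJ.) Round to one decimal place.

751.7 MJ

Runtime = 24 h × 60 = 1440 h
Energy = 0.145 kW × 1440 h = 208.8 kWh
= 208.8 × 3.6 MJ = 751.7 MJ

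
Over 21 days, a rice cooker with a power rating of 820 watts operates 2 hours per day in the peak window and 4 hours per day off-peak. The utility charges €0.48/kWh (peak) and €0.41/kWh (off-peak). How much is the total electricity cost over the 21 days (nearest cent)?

€44.77

Peak energy = 0.82 kW × 2 h × 21 = 34.44 kWh
Off-peak energy = 0.82 kW × 4 h × 21 = 68.88 kWh
Cost = 34.44 × €0.48 + 68.88 × €0.41 = €16.5312 + €28.2408 = €44.77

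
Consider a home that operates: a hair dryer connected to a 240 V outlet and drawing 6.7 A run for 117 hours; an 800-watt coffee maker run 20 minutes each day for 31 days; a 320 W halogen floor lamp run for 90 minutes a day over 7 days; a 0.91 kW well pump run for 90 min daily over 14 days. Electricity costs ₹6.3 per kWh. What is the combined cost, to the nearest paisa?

₹1378.90

hair dryer: Power = 6.7 A × 240 V = 1608 W = 1.608 kW
hair dryer: 1.608 kW × 117 h = 188.136 kWh
coffee maker: Runtime = 20 min × 31 = 620 min = 10.333333… h
coffee maker: 0.8 kW × 10.333333… h = 8.266666… kWh
halogen floor lamp: Runtime = 90 min × 7 = 630 min = 10.5 h
halogen floor lamp: 0.32 kW × 10.5 h = 3.36 kWh
well pump: Runtime = 90 min × 14 = 1260 min = 21 h
well pump: 0.91 kW × 21 h = 19.11 kWh
Total energy = 218.872666… kWh
Cost = 218.872666… × ₹6.3 = ₹1378.90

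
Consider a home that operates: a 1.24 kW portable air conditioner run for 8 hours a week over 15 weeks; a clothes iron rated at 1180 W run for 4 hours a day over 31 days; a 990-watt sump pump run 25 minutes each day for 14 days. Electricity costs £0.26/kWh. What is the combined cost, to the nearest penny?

£78.23

portable air conditioner: Runtime = 8 h/week × 15 weeks = 120 h
portable air conditioner: 1.24 kW × 120 h = 148.8 kWh
clothes iron: Runtime = 4 h/day × 31 days = 124 h
clothes iron: 1.18 kW × 124 h = 146.32 kWh
sump pump: Runtime = 25 min × 14 = 350 min = 5.833333… h
sump pump: 0.99 kW × 5.833333… h = 5.775 kWh
Total energy = 300.895 kWh
Cost = 300.895 × £0.26 = £78.23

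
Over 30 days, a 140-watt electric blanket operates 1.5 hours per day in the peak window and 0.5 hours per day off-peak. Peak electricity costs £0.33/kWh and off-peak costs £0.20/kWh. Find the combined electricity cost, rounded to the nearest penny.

Peak energy = 0.14 kW × 1.5 h × 30 = 6.3 kWh
Off-peak energy = 0.14 kW × 0.5 h × 30 = 2.1 kWh
Cost = 6.3 × £0.33 + 2.1 × £0.20 = £2.079 + £0.42 = £2.50

£2.50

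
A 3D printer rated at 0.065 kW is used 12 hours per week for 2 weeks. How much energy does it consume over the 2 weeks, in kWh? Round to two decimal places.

Runtime = 12 h/week × 2 weeks = 24 h
Energy = 0.065 kW × 24 h = 1.56 kWh

1.56 kWh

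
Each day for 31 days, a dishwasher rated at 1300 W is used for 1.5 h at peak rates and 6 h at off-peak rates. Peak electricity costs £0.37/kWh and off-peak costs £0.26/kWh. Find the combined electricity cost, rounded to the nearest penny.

£85.23

Peak energy = 1.3 kW × 1.5 h × 31 = 60.45 kWh
Off-peak energy = 1.3 kW × 6 h × 31 = 241.8 kWh
Cost = 60.45 × £0.37 + 241.8 × £0.26 = £22.3665 + £62.868 = £85.23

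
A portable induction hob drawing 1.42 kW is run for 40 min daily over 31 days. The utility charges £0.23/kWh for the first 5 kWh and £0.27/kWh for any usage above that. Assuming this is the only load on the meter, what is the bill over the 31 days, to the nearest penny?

£7.72

Runtime = 40 min × 31 = 1240 min = 20.666666… h
Energy = 1.42 kW × 20.666666… h = 29.346666… kWh
Tier 1 (0–5 kWh): 5 × £0.23 = £1.15
Above 5 kWh: 24.346666… × £0.27 = £6.5736
Bill = £7.72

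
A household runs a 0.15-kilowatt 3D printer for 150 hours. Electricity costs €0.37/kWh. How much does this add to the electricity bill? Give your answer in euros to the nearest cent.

€8.33

Energy = 0.15 kW × 150 h = 22.5 kWh
Cost = 22.5 kWh × €0.37/kWh = €8.33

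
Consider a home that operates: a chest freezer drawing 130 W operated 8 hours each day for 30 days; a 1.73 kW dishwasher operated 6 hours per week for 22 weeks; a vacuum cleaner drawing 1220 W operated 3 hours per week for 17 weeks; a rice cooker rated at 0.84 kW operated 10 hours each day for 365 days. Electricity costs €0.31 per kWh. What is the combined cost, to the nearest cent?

€1050.21

chest freezer: Runtime = 8 h/day × 30 days = 240 h
chest freezer: 0.13 kW × 240 h = 31.2 kWh
dishwasher: Runtime = 6 h/week × 22 weeks = 132 h
dishwasher: 1.73 kW × 132 h = 228.36 kWh
vacuum cleaner: Runtime = 3 h/week × 17 weeks = 51 h
vacuum cleaner: 1.22 kW × 51 h = 62.22 kWh
rice cooker: Runtime = 10 h/day × 365 days = 3650 h
rice cooker: 0.84 kW × 3650 h = 3066 kWh
Total energy = 3387.78 kWh
Cost = 3387.78 × €0.31 = €1050.21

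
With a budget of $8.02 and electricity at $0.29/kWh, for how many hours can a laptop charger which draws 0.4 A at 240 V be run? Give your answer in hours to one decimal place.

288.1 h

Power = 0.4 A × 240 V = 96 W = 0.096 kW
Energy available = $8.02 ÷ $0.29/kWh = 27.6552 kWh
Hours = 27.6552 kWh ÷ 0.096 kW = 288.1 h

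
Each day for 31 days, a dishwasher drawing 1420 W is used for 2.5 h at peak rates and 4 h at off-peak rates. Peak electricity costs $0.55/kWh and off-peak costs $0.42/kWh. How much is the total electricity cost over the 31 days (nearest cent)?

$134.48

Peak energy = 1.42 kW × 2.5 h × 31 = 110.05 kWh
Off-peak energy = 1.42 kW × 4 h × 31 = 176.08 kWh
Cost = 110.05 × $0.55 + 176.08 × $0.42 = $60.5275 + $73.9536 = $134.48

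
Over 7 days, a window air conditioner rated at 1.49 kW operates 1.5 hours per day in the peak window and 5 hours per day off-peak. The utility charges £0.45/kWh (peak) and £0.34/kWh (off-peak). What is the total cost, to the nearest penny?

£24.77

Peak energy = 1.49 kW × 1.5 h × 7 = 15.645 kWh
Off-peak energy = 1.49 kW × 5 h × 7 = 52.15 kWh
Cost = 15.645 × £0.45 + 52.15 × £0.34 = £7.04025 + £17.731 = £24.77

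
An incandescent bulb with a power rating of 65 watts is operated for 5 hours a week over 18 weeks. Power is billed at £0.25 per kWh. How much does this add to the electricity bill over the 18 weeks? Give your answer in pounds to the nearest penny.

£1.46

Runtime = 5 h/week × 18 weeks = 90 h
Energy = 0.065 kW × 90 h = 5.85 kWh
Cost = 5.85 kWh × £0.25/kWh = £1.46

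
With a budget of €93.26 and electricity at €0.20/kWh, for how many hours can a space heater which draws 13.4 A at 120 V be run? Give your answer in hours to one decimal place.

290.0 h

Power = 13.4 A × 120 V = 1608 W = 1.608 kW
Energy available = €93.26 ÷ €0.20/kWh = 466.3 kWh
Hours = 466.3 kWh ÷ 1.608 kW = 290.0 h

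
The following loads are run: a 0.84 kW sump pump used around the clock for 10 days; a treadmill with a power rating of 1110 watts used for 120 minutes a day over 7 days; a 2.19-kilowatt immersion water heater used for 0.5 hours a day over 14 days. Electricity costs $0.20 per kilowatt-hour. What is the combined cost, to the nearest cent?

sump pump: Runtime = 24 h × 10 = 240 h
sump pump: 0.84 kW × 240 h = 201.6 kWh
treadmill: Runtime = 120 min × 7 = 840 min = 14 h
treadmill: 1.11 kW × 14 h = 15.54 kWh
immersion water heater: Runtime = 0.5 h/day × 14 days = 7 h
immersion water heater: 2.19 kW × 7 h = 15.33 kWh
Total energy = 232.47 kWh
Cost = 232.47 × $0.20 = $46.49

$46.49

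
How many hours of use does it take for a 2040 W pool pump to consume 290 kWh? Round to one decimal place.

Hours = 290 kWh ÷ 2.04 kW = 142.2 h

142.2 h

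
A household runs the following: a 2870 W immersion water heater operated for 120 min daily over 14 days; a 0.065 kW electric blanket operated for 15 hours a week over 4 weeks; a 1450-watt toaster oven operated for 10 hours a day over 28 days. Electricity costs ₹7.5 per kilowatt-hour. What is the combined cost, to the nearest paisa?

₹3676.95

immersion water heater: Runtime = 120 min × 14 = 1680 min = 28 h
immersion water heater: 2.87 kW × 28 h = 80.36 kWh
electric blanket: Runtime = 15 h/week × 4 weeks = 60 h
electric blanket: 0.065 kW × 60 h = 3.9 kWh
toaster oven: Runtime = 10 h/day × 28 days = 280 h
toaster oven: 1.45 kW × 280 h = 406 kWh
Total energy = 490.26 kWh
Cost = 490.26 × ₹7.5 = ₹3676.95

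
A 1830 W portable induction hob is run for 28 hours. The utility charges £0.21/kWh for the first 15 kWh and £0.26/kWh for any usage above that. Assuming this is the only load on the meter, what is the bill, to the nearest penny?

Energy = 1.83 kW × 28 h = 51.24 kWh
Tier 1 (0–15 kWh): 15 × £0.21 = £3.15
Above 15 kWh: 36.24 × £0.26 = £9.4224
Bill = £12.57

£12.57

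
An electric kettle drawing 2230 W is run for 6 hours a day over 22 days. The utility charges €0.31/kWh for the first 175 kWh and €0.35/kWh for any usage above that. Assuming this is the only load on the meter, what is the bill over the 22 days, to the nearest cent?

€96.03

Runtime = 6 h/day × 22 days = 132 h
Energy = 2.23 kW × 132 h = 294.36 kWh
Tier 1 (0–175 kWh): 175 × €0.31 = €54.25
Above 175 kWh: 119.36 × €0.35 = €41.776
Bill = €96.03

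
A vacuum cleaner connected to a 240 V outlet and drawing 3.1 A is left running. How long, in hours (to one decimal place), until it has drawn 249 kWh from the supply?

Power = 3.1 A × 240 V = 744 W = 0.744 kW
Hours = 249 kWh ÷ 0.744 kW = 334.7 h

334.7 h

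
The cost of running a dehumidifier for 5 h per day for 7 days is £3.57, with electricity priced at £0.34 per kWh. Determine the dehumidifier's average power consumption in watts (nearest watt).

Energy = £3.57 ÷ £0.34/kWh = 10.5 kWh
Runtime = 5 h/day × 7 days = 35 h
Power = 10.5 kWh ÷ 35 h = 0.3 kW = 300 W

300 W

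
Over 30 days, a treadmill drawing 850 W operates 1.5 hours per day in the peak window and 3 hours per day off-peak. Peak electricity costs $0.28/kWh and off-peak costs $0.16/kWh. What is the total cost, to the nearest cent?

$22.95

Peak energy = 0.85 kW × 1.5 h × 30 = 38.25 kWh
Off-peak energy = 0.85 kW × 3 h × 30 = 76.5 kWh
Cost = 38.25 × $0.28 + 76.5 × $0.16 = $10.71 + $12.24 = $22.95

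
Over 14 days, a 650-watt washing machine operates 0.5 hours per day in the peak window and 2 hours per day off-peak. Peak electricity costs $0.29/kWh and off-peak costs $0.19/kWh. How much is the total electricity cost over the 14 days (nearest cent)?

$4.78

Peak energy = 0.65 kW × 0.5 h × 14 = 4.55 kWh
Off-peak energy = 0.65 kW × 2 h × 14 = 18.2 kWh
Cost = 4.55 × $0.29 + 18.2 × $0.19 = $1.3195 + $3.458 = $4.78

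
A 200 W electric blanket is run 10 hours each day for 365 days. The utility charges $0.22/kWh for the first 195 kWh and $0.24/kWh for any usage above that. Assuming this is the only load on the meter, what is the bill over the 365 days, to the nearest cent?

$171.30

Runtime = 10 h/day × 365 days = 3650 h
Energy = 0.2 kW × 3650 h = 730 kWh
Tier 1 (0–195 kWh): 195 × $0.22 = $42.9
Above 195 kWh: 535 × $0.24 = $128.4
Bill = $171.30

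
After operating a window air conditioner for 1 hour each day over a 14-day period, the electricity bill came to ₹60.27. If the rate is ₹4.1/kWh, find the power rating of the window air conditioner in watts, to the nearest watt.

1050 W

Energy = ₹60.27 ÷ ₹4.1/kWh = 14.7 kWh
Runtime = 1 h/day × 14 days = 14 h
Power = 14.7 kWh ÷ 14 h = 1.05 kW = 1050 W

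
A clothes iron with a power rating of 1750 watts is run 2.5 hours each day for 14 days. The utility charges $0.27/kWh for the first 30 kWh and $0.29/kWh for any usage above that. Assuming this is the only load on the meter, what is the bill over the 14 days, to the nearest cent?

$17.16

Runtime = 2.5 h/day × 14 days = 35 h
Energy = 1.75 kW × 35 h = 61.25 kWh
Tier 1 (0–30 kWh): 30 × $0.27 = $8.1
Above 30 kWh: 31.25 × $0.29 = $9.0625
Bill = $17.16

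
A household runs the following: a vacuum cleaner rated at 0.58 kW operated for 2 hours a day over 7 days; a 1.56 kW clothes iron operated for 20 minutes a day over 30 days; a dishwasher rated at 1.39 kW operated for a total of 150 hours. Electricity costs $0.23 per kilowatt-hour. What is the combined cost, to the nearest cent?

vacuum cleaner: Runtime = 2 h/day × 7 days = 14 h
vacuum cleaner: 0.58 kW × 14 h = 8.12 kWh
clothes iron: Runtime = 20 min × 30 = 600 min = 10 h
clothes iron: 1.56 kW × 10 h = 15.6 kWh
dishwasher: 1.39 kW × 150 h = 208.5 kWh
Total energy = 232.22 kWh
Cost = 232.22 × $0.23 = $53.41

$53.41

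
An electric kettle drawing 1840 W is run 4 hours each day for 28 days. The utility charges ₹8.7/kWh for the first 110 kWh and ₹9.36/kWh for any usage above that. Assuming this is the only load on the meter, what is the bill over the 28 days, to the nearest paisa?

Runtime = 4 h/day × 28 days = 112 h
Energy = 1.84 kW × 112 h = 206.08 kWh
Tier 1 (0–110 kWh): 110 × ₹8.7 = ₹957
Above 110 kWh: 96.08 × ₹9.36 = ₹899.3088
Bill = ₹1856.31

₹1856.31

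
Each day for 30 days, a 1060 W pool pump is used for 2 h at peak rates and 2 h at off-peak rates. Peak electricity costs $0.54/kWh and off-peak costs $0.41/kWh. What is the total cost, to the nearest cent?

$60.42

Peak energy = 1.06 kW × 2 h × 30 = 63.6 kWh
Off-peak energy = 1.06 kW × 2 h × 30 = 63.6 kWh
Cost = 63.6 × $0.54 + 63.6 × $0.41 = $34.344 + $26.076 = $60.42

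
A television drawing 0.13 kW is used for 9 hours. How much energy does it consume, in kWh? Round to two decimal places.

1.17 kWh

Energy = 0.13 kW × 9 h = 1.17 kWh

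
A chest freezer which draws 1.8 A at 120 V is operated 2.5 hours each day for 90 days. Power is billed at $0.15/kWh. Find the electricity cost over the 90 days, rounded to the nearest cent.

Power = 1.8 A × 120 V = 216 W = 0.216 kW
Runtime = 2.5 h/day × 90 days = 225 h
Energy = 0.216 kW × 225 h = 48.6 kWh
Cost = 48.6 kWh × $0.15/kWh = $7.29

$7.29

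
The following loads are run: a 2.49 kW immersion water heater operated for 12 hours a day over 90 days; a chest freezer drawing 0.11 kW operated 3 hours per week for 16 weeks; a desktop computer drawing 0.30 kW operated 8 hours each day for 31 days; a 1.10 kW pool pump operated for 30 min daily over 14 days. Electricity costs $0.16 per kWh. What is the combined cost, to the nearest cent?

immersion water heater: Runtime = 12 h/day × 90 days = 1080 h
immersion water heater: 2.49 kW × 1080 h = 2689.2 kWh
chest freezer: Runtime = 3 h/week × 16 weeks = 48 h
chest freezer: 0.11 kW × 48 h = 5.28 kWh
desktop computer: Runtime = 8 h/day × 31 days = 248 h
desktop computer: 0.3 kW × 248 h = 74.4 kWh
pool pump: Runtime = 30 min × 14 = 420 min = 7 h
pool pump: 1.1 kW × 7 h = 7.7 kWh
Total energy = 2776.58 kWh
Cost = 2776.58 × $0.16 = $444.25

$444.25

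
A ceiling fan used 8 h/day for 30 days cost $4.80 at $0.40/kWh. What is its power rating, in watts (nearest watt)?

50 W

Energy = $4.80 ÷ $0.40/kWh = 12 kWh
Runtime = 8 h/day × 30 days = 240 h
Power = 12 kWh ÷ 240 h = 0.05 kW = 50 W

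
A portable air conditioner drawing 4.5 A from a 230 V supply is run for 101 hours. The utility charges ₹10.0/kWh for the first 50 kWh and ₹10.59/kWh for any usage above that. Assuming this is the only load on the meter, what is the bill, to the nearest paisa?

Power = 4.5 A × 230 V = 1035 W = 1.035 kW
Energy = 1.035 kW × 101 h = 104.535 kWh
Tier 1 (0–50 kWh): 50 × ₹10.0 = ₹500
Above 50 kWh: 54.535 × ₹10.59 = ₹577.52565
Bill = ₹1077.53

₹1077.53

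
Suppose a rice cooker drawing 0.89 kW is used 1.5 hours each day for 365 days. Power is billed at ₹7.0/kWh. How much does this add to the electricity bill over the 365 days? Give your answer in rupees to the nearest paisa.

Runtime = 1.5 h/day × 365 days = 547.5 h
Energy = 0.89 kW × 547.5 h = 487.275 kWh
Cost = 487.275 kWh × ₹7.0/kWh = ₹3410.93

₹3410.93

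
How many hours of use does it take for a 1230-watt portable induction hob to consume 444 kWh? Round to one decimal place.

Hours = 444 kWh ÷ 1.23 kW = 361.0 h

361.0 h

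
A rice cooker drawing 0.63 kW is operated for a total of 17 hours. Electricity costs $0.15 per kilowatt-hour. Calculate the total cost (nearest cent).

$1.61

Energy = 0.63 kW × 17 h = 10.71 kWh
Cost = 10.71 kWh × $0.15/kWh = $1.61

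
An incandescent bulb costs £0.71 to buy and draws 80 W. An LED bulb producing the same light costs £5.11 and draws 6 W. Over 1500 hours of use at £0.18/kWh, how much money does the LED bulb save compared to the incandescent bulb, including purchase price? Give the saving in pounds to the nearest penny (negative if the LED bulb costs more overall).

incandescent bulb: £0.71 + (80/1000) kW × 1500 h × £0.18 = £0.71 + £21.6 = £22.31
LED bulb: £5.11 + (6/1000) kW × 1500 h × £0.18 = £5.11 + £1.62 = £6.73
Saving = £22.31 − £6.73 = £15.58

£15.58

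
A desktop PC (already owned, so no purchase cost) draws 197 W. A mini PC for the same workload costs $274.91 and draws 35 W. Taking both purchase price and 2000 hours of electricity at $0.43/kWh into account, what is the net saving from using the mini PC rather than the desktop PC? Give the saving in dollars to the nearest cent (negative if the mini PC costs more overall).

desktop PC: $0.00 + (197/1000) kW × 2000 h × $0.43 = $0.00 + $169.42 = $169.42
mini PC: $274.91 + (35/1000) kW × 2000 h × $0.43 = $274.91 + $30.1 = $305.01
Saving = $169.42 − $305.01 = −$135.59

-$135.59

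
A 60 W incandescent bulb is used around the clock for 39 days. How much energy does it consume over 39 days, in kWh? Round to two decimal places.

56.16 kWh

Runtime = 24 h × 39 = 936 h
Energy = 0.06 kW × 936 h = 56.16 kWh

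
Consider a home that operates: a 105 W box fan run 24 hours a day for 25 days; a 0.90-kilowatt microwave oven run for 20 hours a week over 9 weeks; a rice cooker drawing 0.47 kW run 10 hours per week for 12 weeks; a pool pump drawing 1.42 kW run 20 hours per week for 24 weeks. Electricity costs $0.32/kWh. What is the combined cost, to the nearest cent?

box fan: Runtime = 24 h × 25 = 600 h
box fan: 0.105 kW × 600 h = 63 kWh
microwave oven: Runtime = 20 h/week × 9 weeks = 180 h
microwave oven: 0.9 kW × 180 h = 162 kWh
rice cooker: Runtime = 10 h/week × 12 weeks = 120 h
rice cooker: 0.47 kW × 120 h = 56.4 kWh
pool pump: Runtime = 20 h/week × 24 weeks = 480 h
pool pump: 1.42 kW × 480 h = 681.6 kWh
Total energy = 963 kWh
Cost = 963 × $0.32 = $308.16

$308.16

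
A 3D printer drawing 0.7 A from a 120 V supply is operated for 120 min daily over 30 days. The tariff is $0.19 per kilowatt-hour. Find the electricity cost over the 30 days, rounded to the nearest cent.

$0.96

Power = 0.7 A × 120 V = 84 W = 0.084 kW
Runtime = 120 min × 30 = 3600 min = 60 h
Energy = 0.084 kW × 60 h = 5.04 kWh
Cost = 5.04 kWh × $0.19/kWh = $0.96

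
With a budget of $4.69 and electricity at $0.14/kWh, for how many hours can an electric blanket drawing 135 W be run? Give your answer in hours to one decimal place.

248.1 h

Energy available = $4.69 ÷ $0.14/kWh = 33.5 kWh
Hours = 33.5 kWh ÷ 0.135 kW = 248.1 h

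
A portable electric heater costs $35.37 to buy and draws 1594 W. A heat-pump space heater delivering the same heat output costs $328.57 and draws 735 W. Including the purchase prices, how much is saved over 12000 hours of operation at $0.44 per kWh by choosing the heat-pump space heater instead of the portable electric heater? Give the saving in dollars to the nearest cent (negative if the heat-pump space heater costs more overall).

$4242.32

portable electric heater: $35.37 + (1594/1000) kW × 12000 h × $0.44 = $35.37 + $8416.32 = $8451.69
heat-pump space heater: $328.57 + (735/1000) kW × 12000 h × $0.44 = $328.57 + $3880.8 = $4209.37
Saving = $8451.69 − $4209.37 = $4242.32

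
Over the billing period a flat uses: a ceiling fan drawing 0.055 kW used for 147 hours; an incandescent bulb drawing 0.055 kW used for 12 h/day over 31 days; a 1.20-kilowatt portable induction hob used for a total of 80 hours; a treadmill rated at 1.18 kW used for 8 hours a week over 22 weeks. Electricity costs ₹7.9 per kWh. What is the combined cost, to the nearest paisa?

₹2624.58

ceiling fan: 0.055 kW × 147 h = 8.085 kWh
incandescent bulb: Runtime = 12 h/day × 31 days = 372 h
incandescent bulb: 0.055 kW × 372 h = 20.46 kWh
portable induction hob: 1.2 kW × 80 h = 96 kWh
treadmill: Runtime = 8 h/week × 22 weeks = 176 h
treadmill: 1.18 kW × 176 h = 207.68 kWh
Total energy = 332.225 kWh
Cost = 332.225 × ₹7.9 = ₹2624.58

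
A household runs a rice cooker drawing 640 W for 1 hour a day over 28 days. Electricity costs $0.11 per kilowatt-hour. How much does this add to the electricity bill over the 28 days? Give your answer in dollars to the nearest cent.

Runtime = 1 h/day × 28 days = 28 h
Energy = 0.64 kW × 28 h = 17.92 kWh
Cost = 17.92 kWh × $0.11/kWh = $1.97

$1.97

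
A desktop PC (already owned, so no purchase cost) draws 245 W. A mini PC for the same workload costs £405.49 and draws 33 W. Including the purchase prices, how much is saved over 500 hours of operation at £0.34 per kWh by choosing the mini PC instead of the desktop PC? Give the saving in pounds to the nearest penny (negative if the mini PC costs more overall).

desktop PC: £0.00 + (245/1000) kW × 500 h × £0.34 = £0.00 + £41.65 = £41.65
mini PC: £405.49 + (33/1000) kW × 500 h × £0.34 = £405.49 + £5.61 = £411.1
Saving = £41.65 − £411.1 = −£369.45

-£369.45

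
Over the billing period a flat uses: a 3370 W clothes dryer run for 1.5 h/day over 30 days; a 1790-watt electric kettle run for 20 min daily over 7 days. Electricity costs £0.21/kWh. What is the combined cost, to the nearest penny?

£32.72

clothes dryer: Runtime = 1.5 h/day × 30 days = 45 h
clothes dryer: 3.37 kW × 45 h = 151.65 kWh
electric kettle: Runtime = 20 min × 7 = 140 min = 2.333333… h
electric kettle: 1.79 kW × 2.333333… h = 4.176666… kWh
Total energy = 155.826666… kWh
Cost = 155.826666… × £0.21 = £32.72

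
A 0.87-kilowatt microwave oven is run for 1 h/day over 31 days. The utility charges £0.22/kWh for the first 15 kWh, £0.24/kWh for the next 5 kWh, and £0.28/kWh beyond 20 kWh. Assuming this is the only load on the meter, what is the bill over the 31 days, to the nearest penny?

Runtime = 1 h/day × 31 days = 31 h
Energy = 0.87 kW × 31 h = 26.97 kWh
Tier 1 (0–15 kWh): 15 × £0.22 = £3.3
Tier 2 (15–20 kWh): 5 × £0.24 = £1.2
Above 20 kWh: 6.97 × £0.28 = £1.9516
Bill = £6.45

£6.45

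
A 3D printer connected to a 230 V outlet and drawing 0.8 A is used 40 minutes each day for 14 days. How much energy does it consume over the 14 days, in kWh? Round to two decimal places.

1.72 kWh

Power = 0.8 A × 230 V = 184 W = 0.184 kW
Runtime = 40 min × 14 = 560 min = 9.333333… h
Energy = 0.184 kW × 9.333333… h = 1.717333… kWh ≈ 1.72 kWh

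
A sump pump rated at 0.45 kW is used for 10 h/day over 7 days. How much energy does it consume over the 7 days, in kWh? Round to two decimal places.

Runtime = 10 h/day × 7 days = 70 h
Energy = 0.45 kW × 70 h = 31.5 kWh

31.50 kWh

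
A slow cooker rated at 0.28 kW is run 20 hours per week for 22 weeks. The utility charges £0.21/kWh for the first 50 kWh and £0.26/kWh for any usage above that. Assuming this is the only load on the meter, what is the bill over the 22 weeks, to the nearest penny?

£29.53

Runtime = 20 h/week × 22 weeks = 440 h
Energy = 0.28 kW × 440 h = 123.2 kWh
Tier 1 (0–50 kWh): 50 × £0.21 = £10.5
Above 50 kWh: 73.2 × £0.26 = £19.032
Bill = £29.53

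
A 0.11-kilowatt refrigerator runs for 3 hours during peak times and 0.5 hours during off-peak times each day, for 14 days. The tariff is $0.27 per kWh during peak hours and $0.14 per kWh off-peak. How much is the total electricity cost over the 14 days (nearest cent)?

$1.36

Peak energy = 0.11 kW × 3 h × 14 = 4.62 kWh
Off-peak energy = 0.11 kW × 0.5 h × 14 = 0.77 kWh
Cost = 4.62 × $0.27 + 0.77 × $0.14 = $1.2474 + $0.1078 = $1.36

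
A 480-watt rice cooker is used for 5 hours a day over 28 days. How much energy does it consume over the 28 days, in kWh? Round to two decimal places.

Runtime = 5 h/day × 28 days = 140 h
Energy = 0.48 kW × 140 h = 67.2 kWh

67.20 kWh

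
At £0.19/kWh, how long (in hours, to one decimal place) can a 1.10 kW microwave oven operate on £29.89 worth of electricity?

143.0 h

Energy available = £29.89 ÷ £0.19/kWh = 157.3158 kWh
Hours = 157.3158 kWh ÷ 1.1 kW = 143.0 h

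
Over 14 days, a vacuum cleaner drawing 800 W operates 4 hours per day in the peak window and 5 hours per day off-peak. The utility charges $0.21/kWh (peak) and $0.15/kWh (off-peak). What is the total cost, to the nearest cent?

$17.81

Peak energy = 0.8 kW × 4 h × 14 = 44.8 kWh
Off-peak energy = 0.8 kW × 5 h × 14 = 56 kWh
Cost = 44.8 × $0.21 + 56 × $0.15 = $9.408 + $8.4 = $17.81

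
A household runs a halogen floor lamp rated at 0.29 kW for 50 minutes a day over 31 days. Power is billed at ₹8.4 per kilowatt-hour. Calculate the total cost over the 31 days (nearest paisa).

₹62.93

Runtime = 50 min × 31 = 1550 min = 25.833333… h
Energy = 0.29 kW × 25.833333… h = 7.491666… kWh
Cost = 7.491666… kWh × ₹8.4/kWh = ₹62.93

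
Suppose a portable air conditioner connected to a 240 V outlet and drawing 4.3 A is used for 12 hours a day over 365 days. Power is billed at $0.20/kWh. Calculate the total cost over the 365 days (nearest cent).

$904.03

Power = 4.3 A × 240 V = 1032 W = 1.032 kW
Runtime = 12 h/day × 365 days = 4380 h
Energy = 1.032 kW × 4380 h = 4520.16 kWh
Cost = 4520.16 kWh × $0.20/kWh = $904.03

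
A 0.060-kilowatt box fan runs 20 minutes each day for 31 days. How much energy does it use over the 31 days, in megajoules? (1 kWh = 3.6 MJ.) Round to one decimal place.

Runtime = 20 min × 31 = 620 min = 10.333333… h
Energy = 0.06 kW × 10.333333… h = 0.62 kWh
= 0.62 × 3.6 MJ = 2.2 MJ

2.2 MJ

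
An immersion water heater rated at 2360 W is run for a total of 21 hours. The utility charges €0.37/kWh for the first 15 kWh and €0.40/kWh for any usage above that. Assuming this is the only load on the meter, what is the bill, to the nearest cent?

Energy = 2.36 kW × 21 h = 49.56 kWh
Tier 1 (0–15 kWh): 15 × €0.37 = €5.55
Above 15 kWh: 34.56 × €0.40 = €13.824
Bill = €19.37

€19.37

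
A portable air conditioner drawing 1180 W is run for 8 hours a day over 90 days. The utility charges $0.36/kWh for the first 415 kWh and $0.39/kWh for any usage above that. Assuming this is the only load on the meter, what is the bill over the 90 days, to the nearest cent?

$318.89

Runtime = 8 h/day × 90 days = 720 h
Energy = 1.18 kW × 720 h = 849.6 kWh
Tier 1 (0–415 kWh): 415 × $0.36 = $149.4
Above 415 kWh: 434.6 × $0.39 = $169.494
Bill = $318.89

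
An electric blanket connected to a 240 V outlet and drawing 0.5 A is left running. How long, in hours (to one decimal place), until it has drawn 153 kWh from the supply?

Power = 0.5 A × 240 V = 120 W = 0.12 kW
Hours = 153 kWh ÷ 0.12 kW = 1275.0 h

1275.0 h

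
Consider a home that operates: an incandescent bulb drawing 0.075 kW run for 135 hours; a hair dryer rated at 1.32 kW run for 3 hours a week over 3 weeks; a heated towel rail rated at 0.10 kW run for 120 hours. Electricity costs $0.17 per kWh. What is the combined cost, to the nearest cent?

incandescent bulb: 0.075 kW × 135 h = 10.125 kWh
hair dryer: Runtime = 3 h/week × 3 weeks = 9 h
hair dryer: 1.32 kW × 9 h = 11.88 kWh
heated towel rail: 0.1 kW × 120 h = 12 kWh
Total energy = 34.005 kWh
Cost = 34.005 × $0.17 = $5.78

$5.78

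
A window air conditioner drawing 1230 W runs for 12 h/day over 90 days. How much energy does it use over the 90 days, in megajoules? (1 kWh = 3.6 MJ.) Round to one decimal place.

Runtime = 12 h/day × 90 days = 1080 h
Energy = 1.23 kW × 1080 h = 1328.4 kWh
= 1328.4 × 3.6 MJ = 4782.2 MJ

4782.2 MJ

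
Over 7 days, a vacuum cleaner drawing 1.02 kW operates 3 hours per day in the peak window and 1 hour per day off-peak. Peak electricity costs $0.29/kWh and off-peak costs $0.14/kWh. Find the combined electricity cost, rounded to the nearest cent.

Peak energy = 1.02 kW × 3 h × 7 = 21.42 kWh
Off-peak energy = 1.02 kW × 1 h × 7 = 7.14 kWh
Cost = 21.42 × $0.29 + 7.14 × $0.14 = $6.2118 + $0.9996 = $7.21

$7.21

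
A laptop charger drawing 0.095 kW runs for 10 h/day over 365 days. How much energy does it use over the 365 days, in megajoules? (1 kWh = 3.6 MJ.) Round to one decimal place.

Runtime = 10 h/day × 365 days = 3650 h
Energy = 0.095 kW × 3650 h = 346.75 kWh
= 346.75 × 3.6 MJ = 1248.3 MJ

1248.3 MJ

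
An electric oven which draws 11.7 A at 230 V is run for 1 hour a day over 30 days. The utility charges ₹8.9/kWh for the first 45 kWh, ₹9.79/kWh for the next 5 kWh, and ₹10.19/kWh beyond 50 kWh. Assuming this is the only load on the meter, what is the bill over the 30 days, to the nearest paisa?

Power = 11.7 A × 230 V = 2691 W = 2.691 kW
Runtime = 1 h/day × 30 days = 30 h
Energy = 2.691 kW × 30 h = 80.73 kWh
Tier 1 (0–45 kWh): 45 × ₹8.9 = ₹400.5
Tier 2 (45–50 kWh): 5 × ₹9.79 = ₹48.95
Above 50 kWh: 30.73 × ₹10.19 = ₹313.1387
Bill = ₹762.59

₹762.59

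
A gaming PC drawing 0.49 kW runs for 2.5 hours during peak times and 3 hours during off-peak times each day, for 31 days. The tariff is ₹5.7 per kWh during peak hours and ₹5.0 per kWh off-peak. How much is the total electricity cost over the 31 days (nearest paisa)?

Peak energy = 0.49 kW × 2.5 h × 31 = 37.975 kWh
Off-peak energy = 0.49 kW × 3 h × 31 = 45.57 kWh
Cost = 37.975 × ₹5.7 + 45.57 × ₹5.0 = ₹216.4575 + ₹227.85 = ₹444.31

₹444.31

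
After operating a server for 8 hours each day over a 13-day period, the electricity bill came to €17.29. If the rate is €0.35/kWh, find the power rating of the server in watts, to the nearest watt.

475 W

Energy = €17.29 ÷ €0.35/kWh = 49.4 kWh
Runtime = 8 h/day × 13 days = 104 h
Power = 49.4 kWh ÷ 104 h = 0.475 kW = 475 W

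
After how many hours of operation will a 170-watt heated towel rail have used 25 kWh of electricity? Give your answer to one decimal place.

147.1 h

Hours = 25 kWh ÷ 0.17 kW = 147.1 h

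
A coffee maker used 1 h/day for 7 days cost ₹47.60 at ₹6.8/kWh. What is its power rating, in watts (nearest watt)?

1000 W

Energy = ₹47.60 ÷ ₹6.8/kWh = 7 kWh
Runtime = 1 h/day × 7 days = 7 h
Power = 7 kWh ÷ 7 h = 1 kW = 1000 W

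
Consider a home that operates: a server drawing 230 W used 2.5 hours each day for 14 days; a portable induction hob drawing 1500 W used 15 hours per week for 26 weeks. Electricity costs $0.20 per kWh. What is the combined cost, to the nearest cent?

$118.61

server: Runtime = 2.5 h/day × 14 days = 35 h
server: 0.23 kW × 35 h = 8.05 kWh
portable induction hob: Runtime = 15 h/week × 26 weeks = 390 h
portable induction hob: 1.5 kW × 390 h = 585 kWh
Total energy = 593.05 kWh
Cost = 593.05 × $0.20 = $118.61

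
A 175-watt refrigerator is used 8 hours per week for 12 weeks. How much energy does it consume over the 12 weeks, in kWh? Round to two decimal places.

Runtime = 8 h/week × 12 weeks = 96 h
Energy = 0.175 kW × 96 h = 16.8 kWh

16.80 kWh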